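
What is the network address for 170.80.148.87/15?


IP:   10101010.01010000.10010100.01010111
Mask: 11111111.11111110.00000000.00000000
AND operation:
Net:  10101010.01010000.00000000.00000000
Network: 170.80.0.0/15


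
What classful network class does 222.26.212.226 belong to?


First octet: 222
Binary: 11011110
110xxxxx -> Class C (192-223)
Class C, default mask 255.255.255.0 (/24)


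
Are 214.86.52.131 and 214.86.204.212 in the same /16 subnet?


Mask: 255.255.0.0
214.86.52.131 AND mask = 214.86.0.0
214.86.204.212 AND mask = 214.86.0.0
Yes, same subnet (214.86.0.0)


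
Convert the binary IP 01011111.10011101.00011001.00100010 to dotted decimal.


01011111 = 95
10011101 = 157
00011001 = 25
00100010 = 34
IP: 95.157.25.34


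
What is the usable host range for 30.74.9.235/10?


Network: 30.64.0.0
Broadcast: 30.127.255.255
First usable = network + 1
Last usable = broadcast - 1
Range: 30.64.0.1 to 30.127.255.254


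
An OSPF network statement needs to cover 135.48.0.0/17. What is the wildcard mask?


Subnet mask: 255.255.128.0
Wildcard = 255.255.255.255 - subnet mask
255 - 255 = 0
255 - 255 = 0
255 - 128 = 127
255 - 0 = 255
Wildcard: 0.0.127.255


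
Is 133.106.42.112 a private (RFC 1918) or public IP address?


RFC 1918 private ranges:
  10.0.0.0/8 (10.0.0.0 - 10.255.255.255)
  172.16.0.0/12 (172.16.0.0 - 172.31.255.255)
  192.168.0.0/16 (192.168.0.0 - 192.168.255.255)
Public (not in any RFC 1918 range)


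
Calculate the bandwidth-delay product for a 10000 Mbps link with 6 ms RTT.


BDP = bandwidth * RTT
= 10000 Mbps * 6 ms
= 10000 * 1e6 * 6 / 1000 bits
= 60000000 bits
= 7500000 bytes
= 7324.2188 KB
BDP = 60000000 bits (7500000 bytes)


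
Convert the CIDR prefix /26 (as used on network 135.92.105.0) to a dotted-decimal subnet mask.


/26 means 26 network bits, 6 host bits
Binary: 11111111111111111111111111000000
Mask: 255.255.255.192


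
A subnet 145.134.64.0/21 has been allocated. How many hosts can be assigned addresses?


Host bits = 32 - 21 = 11
Total addresses = 2^11 = 2048
Usable = total - 2 (network and broadcast)
Usable hosts: 2046


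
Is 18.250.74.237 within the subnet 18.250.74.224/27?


Subnet network: 18.250.74.224
Test IP AND mask: 18.250.74.224
Yes, 18.250.74.237 is in 18.250.74.224/27


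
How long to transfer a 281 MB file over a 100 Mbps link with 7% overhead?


Effective throughput = 100 * (1 - 7/100) = 93 Mbps
File size in Mb = 281 * 8 = 2248 Mb
Time = 2248 / 93
Time = 24.172 seconds


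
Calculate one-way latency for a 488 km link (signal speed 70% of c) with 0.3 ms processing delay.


Speed = 0.7 * 3e5 km/s = 210000 km/s
Propagation delay = 488 / 210000 = 0.0023 s = 2.3238 ms
Processing delay = 0.3 ms
Total one-way latency = 2.6238 ms


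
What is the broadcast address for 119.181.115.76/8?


Network: 119.0.0.0/8
Host bits = 24
Set all host bits to 1:
Broadcast: 119.255.255.255


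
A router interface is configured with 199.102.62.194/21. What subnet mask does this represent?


/21 means 21 network bits, 11 host bits
Binary: 11111111111111111111100000000000
Mask: 255.255.248.0


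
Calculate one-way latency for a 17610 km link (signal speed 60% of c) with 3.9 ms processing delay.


Speed = 0.6 * 3e5 km/s = 180000 km/s
Propagation delay = 17610 / 180000 = 0.0978 s = 97.8333 ms
Processing delay = 3.9 ms
Total one-way latency = 101.7333 ms


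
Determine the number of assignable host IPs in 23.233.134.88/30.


Host bits = 32 - 30 = 2
Total addresses = 2^2 = 4
Usable = total - 2 (network and broadcast)
Usable hosts: 2


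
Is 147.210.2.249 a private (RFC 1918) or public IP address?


RFC 1918 private ranges:
  10.0.0.0/8 (10.0.0.0 - 10.255.255.255)
  172.16.0.0/12 (172.16.0.0 - 172.31.255.255)
  192.168.0.0/16 (192.168.0.0 - 192.168.255.255)
Public (not in any RFC 1918 range)


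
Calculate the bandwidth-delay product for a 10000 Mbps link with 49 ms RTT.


BDP = bandwidth * RTT
= 10000 Mbps * 49 ms
= 10000 * 1e6 * 49 / 1000 bits
= 490000000 bits
= 61250000 bytes
= 59814.4531 KB
BDP = 490000000 bits (61250000 bytes)


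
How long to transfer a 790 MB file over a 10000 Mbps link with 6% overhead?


Effective throughput = 10000 * (1 - 6/100) = 9400 Mbps
File size in Mb = 790 * 8 = 6320 Mb
Time = 6320 / 9400
Time = 0.6723 seconds


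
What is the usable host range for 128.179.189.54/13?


Network: 128.176.0.0
Broadcast: 128.183.255.255
First usable = network + 1
Last usable = broadcast - 1
Range: 128.176.0.1 to 128.183.255.254


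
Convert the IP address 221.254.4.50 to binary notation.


221 = 11011101
254 = 11111110
4 = 00000100
50 = 00110010
Binary: 11011101.11111110.00000100.00110010


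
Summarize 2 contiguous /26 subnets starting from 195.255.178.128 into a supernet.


Original prefix: /26
Number of subnets: 2 = 2^1
New prefix = 26 - 1 = 25
Supernet: 195.255.178.128/25


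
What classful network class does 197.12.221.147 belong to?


First octet: 197
Binary: 11000101
110xxxxx -> Class C (192-223)
Class C, default mask 255.255.255.0 (/24)


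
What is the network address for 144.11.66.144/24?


IP:   10010000.00001011.01000010.10010000
Mask: 11111111.11111111.11111111.00000000
AND operation:
Net:  10010000.00001011.01000010.00000000
Network: 144.11.66.0/24


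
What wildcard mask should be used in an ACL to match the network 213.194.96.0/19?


Subnet mask: 255.255.224.0
Wildcard = 255.255.255.255 - subnet mask
255 - 255 = 0
255 - 255 = 0
255 - 224 = 31
255 - 0 = 255
Wildcard: 0.0.31.255


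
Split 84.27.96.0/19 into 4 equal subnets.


New prefix = 19 + 2 = 21
Each subnet has 2048 addresses
  84.27.96.0/21
  84.27.104.0/21
  84.27.112.0/21
  84.27.120.0/21
Subnets: 84.27.96.0/21, 84.27.104.0/21, 84.27.112.0/21, 84.27.120.0/21


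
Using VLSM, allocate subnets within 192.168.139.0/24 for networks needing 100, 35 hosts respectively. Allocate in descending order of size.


100 hosts -> /25 (126 usable): 192.168.139.0/25
35 hosts -> /26 (62 usable): 192.168.139.128/26
Allocation: 192.168.139.0/25 (100 hosts, 126 usable); 192.168.139.128/26 (35 hosts, 62 usable)


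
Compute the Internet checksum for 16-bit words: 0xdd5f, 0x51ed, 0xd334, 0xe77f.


Sum all words (with carry folding):
+ 0xdd5f = 0xdd5f
+ 0x51ed = 0x2f4d
+ 0xd334 = 0x0282
+ 0xe77f = 0xea01
One's complement: ~0xea01
Checksum = 0x15fe


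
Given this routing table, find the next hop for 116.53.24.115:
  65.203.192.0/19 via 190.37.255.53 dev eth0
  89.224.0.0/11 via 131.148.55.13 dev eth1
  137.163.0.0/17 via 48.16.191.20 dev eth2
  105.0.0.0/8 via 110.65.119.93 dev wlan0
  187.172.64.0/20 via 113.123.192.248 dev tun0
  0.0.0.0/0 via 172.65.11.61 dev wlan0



Longest prefix match for 116.53.24.115:
  /19 65.203.192.0: no
  /11 89.224.0.0: no
  /17 137.163.0.0: no
  /8 105.0.0.0: no
  /20 187.172.64.0: no
  /0 0.0.0.0: MATCH
Selected: next-hop 172.65.11.61 via wlan0 (matched /0)


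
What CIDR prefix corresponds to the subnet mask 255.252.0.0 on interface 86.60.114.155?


Binary: 11111111.11111100.00000000.00000000
Count leading 1s
Prefix: /14


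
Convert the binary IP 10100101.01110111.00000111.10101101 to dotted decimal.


10100101 = 165
01110111 = 119
00000111 = 7
10101101 = 173
IP: 165.119.7.173


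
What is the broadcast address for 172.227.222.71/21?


Network: 172.227.216.0/21
Host bits = 11
Set all host bits to 1:
Broadcast: 172.227.223.255


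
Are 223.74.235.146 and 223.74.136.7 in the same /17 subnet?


Mask: 255.255.128.0
223.74.235.146 AND mask = 223.74.128.0
223.74.136.7 AND mask = 223.74.128.0
Yes, same subnet (223.74.128.0)


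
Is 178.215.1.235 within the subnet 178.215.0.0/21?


Subnet network: 178.215.0.0
Test IP AND mask: 178.215.0.0
Yes, 178.215.1.235 is in 178.215.0.0/21


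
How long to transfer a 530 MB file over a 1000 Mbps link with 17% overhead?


Effective throughput = 1000 * (1 - 17/100) = 830 Mbps
File size in Mb = 530 * 8 = 4240 Mb
Time = 4240 / 830
Time = 5.1084 seconds


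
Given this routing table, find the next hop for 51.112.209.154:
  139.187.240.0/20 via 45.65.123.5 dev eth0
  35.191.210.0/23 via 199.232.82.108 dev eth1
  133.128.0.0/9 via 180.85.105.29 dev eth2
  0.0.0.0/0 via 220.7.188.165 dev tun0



Longest prefix match for 51.112.209.154:
  /20 139.187.240.0: no
  /23 35.191.210.0: no
  /9 133.128.0.0: no
  /0 0.0.0.0: MATCH
Selected: next-hop 220.7.188.165 via tun0 (matched /0)


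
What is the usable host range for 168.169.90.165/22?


Network: 168.169.88.0
Broadcast: 168.169.91.255
First usable = network + 1
Last usable = broadcast - 1
Range: 168.169.88.1 to 168.169.91.254


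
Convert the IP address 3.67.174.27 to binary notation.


3 = 00000011
67 = 01000011
174 = 10101110
27 = 00011011
Binary: 00000011.01000011.10101110.00011011


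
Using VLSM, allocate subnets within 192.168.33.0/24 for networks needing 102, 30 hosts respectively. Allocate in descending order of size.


102 hosts -> /25 (126 usable): 192.168.33.0/25
30 hosts -> /27 (30 usable): 192.168.33.128/27
Allocation: 192.168.33.0/25 (102 hosts, 126 usable); 192.168.33.128/27 (30 hosts, 30 usable)


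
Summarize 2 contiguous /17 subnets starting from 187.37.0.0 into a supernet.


Original prefix: /17
Number of subnets: 2 = 2^1
New prefix = 17 - 1 = 16
Supernet: 187.37.0.0/16


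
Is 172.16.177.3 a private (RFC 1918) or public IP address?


RFC 1918 private ranges:
  10.0.0.0/8 (10.0.0.0 - 10.255.255.255)
  172.16.0.0/12 (172.16.0.0 - 172.31.255.255)
  192.168.0.0/16 (192.168.0.0 - 192.168.255.255)
Private (in 172.16.0.0/12)


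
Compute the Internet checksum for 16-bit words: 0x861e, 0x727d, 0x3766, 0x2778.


Sum all words (with carry folding):
+ 0x861e = 0x861e
+ 0x727d = 0xf89b
+ 0x3766 = 0x3002
+ 0x2778 = 0x577a
One's complement: ~0x577a
Checksum = 0xa885


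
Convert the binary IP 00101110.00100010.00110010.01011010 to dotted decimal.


00101110 = 46
00100010 = 34
00110010 = 50
01011010 = 90
IP: 46.34.50.90


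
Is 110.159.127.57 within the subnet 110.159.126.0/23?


Subnet network: 110.159.126.0
Test IP AND mask: 110.159.126.0
Yes, 110.159.127.57 is in 110.159.126.0/23


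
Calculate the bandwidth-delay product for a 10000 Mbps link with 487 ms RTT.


BDP = bandwidth * RTT
= 10000 Mbps * 487 ms
= 10000 * 1e6 * 487 / 1000 bits
= 4870000000 bits
= 608750000 bytes
= 594482.4219 KB
BDP = 4870000000 bits (608750000 bytes)


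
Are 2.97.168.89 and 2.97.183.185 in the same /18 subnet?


Mask: 255.255.192.0
2.97.168.89 AND mask = 2.97.128.0
2.97.183.185 AND mask = 2.97.128.0
Yes, same subnet (2.97.128.0)


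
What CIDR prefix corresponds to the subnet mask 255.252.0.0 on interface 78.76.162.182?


Binary: 11111111.11111100.00000000.00000000
Count leading 1s
Prefix: /14


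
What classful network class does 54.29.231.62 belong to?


First octet: 54
Binary: 00110110
0xxxxxxx -> Class A (1-126)
Class A, default mask 255.0.0.0 (/8)


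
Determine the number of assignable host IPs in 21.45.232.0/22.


Host bits = 32 - 22 = 10
Total addresses = 2^10 = 1024
Usable = total - 2 (network and broadcast)
Usable hosts: 1022


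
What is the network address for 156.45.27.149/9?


IP:   10011100.00101101.00011011.10010101
Mask: 11111111.10000000.00000000.00000000
AND operation:
Net:  10011100.00000000.00000000.00000000
Network: 156.0.0.0/9


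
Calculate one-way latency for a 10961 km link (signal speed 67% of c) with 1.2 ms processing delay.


Speed = 0.67 * 3e5 km/s = 201000 km/s
Propagation delay = 10961 / 201000 = 0.0545 s = 54.5323 ms
Processing delay = 1.2 ms
Total one-way latency = 55.7323 ms


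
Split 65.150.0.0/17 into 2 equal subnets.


New prefix = 17 + 1 = 18
Each subnet has 16384 addresses
  65.150.0.0/18
  65.150.64.0/18
Subnets: 65.150.0.0/18, 65.150.64.0/18


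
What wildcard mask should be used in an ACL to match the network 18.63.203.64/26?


Subnet mask: 255.255.255.192
Wildcard = 255.255.255.255 - subnet mask
255 - 255 = 0
255 - 255 = 0
255 - 255 = 0
255 - 192 = 63
Wildcard: 0.0.0.63


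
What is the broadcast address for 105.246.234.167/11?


Network: 105.224.0.0/11
Host bits = 21
Set all host bits to 1:
Broadcast: 105.255.255.255


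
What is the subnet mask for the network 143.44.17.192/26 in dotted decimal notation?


/26 means 26 network bits, 6 host bits
Binary: 11111111111111111111111111000000
Mask: 255.255.255.192


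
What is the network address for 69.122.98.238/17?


IP:   01000101.01111010.01100010.11101110
Mask: 11111111.11111111.10000000.00000000
AND operation:
Net:  01000101.01111010.00000000.00000000
Network: 69.122.0.0/17


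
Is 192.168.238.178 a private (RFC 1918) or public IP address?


RFC 1918 private ranges:
  10.0.0.0/8 (10.0.0.0 - 10.255.255.255)
  172.16.0.0/12 (172.16.0.0 - 172.31.255.255)
  192.168.0.0/16 (192.168.0.0 - 192.168.255.255)
Private (in 192.168.0.0/16)


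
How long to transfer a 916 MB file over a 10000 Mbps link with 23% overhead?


Effective throughput = 10000 * (1 - 23/100) = 7700 Mbps
File size in Mb = 916 * 8 = 7328 Mb
Time = 7328 / 7700
Time = 0.9517 seconds


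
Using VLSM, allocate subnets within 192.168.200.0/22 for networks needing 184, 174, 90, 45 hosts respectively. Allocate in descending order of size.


184 hosts -> /24 (254 usable): 192.168.200.0/24
174 hosts -> /24 (254 usable): 192.168.201.0/24
90 hosts -> /25 (126 usable): 192.168.202.0/25
45 hosts -> /26 (62 usable): 192.168.202.128/26
Allocation: 192.168.200.0/24 (184 hosts, 254 usable); 192.168.201.0/24 (174 hosts, 254 usable); 192.168.202.0/25 (90 hosts, 126 usable); 192.168.202.128/26 (45 hosts, 62 usable)


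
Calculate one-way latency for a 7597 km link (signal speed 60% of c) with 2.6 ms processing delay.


Speed = 0.6 * 3e5 km/s = 180000 km/s
Propagation delay = 7597 / 180000 = 0.0422 s = 42.2056 ms
Processing delay = 2.6 ms
Total one-way latency = 44.8056 ms


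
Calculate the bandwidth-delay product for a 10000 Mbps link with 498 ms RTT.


BDP = bandwidth * RTT
= 10000 Mbps * 498 ms
= 10000 * 1e6 * 498 / 1000 bits
= 4980000000 bits
= 622500000 bytes
= 607910.1562 KB
BDP = 4980000000 bits (622500000 bytes)


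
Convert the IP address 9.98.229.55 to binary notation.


9 = 00001001
98 = 01100010
229 = 11100101
55 = 00110111
Binary: 00001001.01100010.11100101.00110111


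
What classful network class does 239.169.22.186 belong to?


First octet: 239
Binary: 11101111
1110xxxx -> Class D (224-239)
Class D (multicast), default mask N/A


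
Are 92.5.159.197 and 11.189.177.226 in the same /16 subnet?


Mask: 255.255.0.0
92.5.159.197 AND mask = 92.5.0.0
11.189.177.226 AND mask = 11.189.0.0
No, different subnets (92.5.0.0 vs 11.189.0.0)


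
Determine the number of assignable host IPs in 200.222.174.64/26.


Host bits = 32 - 26 = 6
Total addresses = 2^6 = 64
Usable = total - 2 (network and broadcast)
Usable hosts: 62


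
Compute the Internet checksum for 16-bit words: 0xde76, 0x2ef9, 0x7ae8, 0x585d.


Sum all words (with carry folding):
+ 0xde76 = 0xde76
+ 0x2ef9 = 0x0d70
+ 0x7ae8 = 0x8858
+ 0x585d = 0xe0b5
One's complement: ~0xe0b5
Checksum = 0x1f4a


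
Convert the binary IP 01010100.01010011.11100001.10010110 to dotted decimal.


01010100 = 84
01010011 = 83
11100001 = 225
10010110 = 150
IP: 84.83.225.150


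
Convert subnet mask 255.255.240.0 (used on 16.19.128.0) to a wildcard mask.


Subnet mask: 255.255.240.0
Wildcard = 255.255.255.255 - subnet mask
255 - 255 = 0
255 - 255 = 0
255 - 240 = 15
255 - 0 = 255
Wildcard: 0.0.15.255


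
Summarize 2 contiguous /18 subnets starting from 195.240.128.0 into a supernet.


Original prefix: /18
Number of subnets: 2 = 2^1
New prefix = 18 - 1 = 17
Supernet: 195.240.128.0/17


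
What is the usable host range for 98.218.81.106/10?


Network: 98.192.0.0
Broadcast: 98.255.255.255
First usable = network + 1
Last usable = broadcast - 1
Range: 98.192.0.1 to 98.255.255.254


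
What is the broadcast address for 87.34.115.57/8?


Network: 87.0.0.0/8
Host bits = 24
Set all host bits to 1:
Broadcast: 87.255.255.255


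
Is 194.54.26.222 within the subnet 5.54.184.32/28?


Subnet network: 5.54.184.32
Test IP AND mask: 194.54.26.208
No, 194.54.26.222 is not in 5.54.184.32/28


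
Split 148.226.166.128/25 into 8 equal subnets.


New prefix = 25 + 3 = 28
Each subnet has 16 addresses
  148.226.166.128/28
  148.226.166.144/28
  148.226.166.160/28
  148.226.166.176/28
  148.226.166.192/28
  148.226.166.208/28
  148.226.166.224/28
  148.226.166.240/28
Subnets: 148.226.166.128/28, 148.226.166.144/28, 148.226.166.160/28, 148.226.166.176/28, 148.226.166.192/28, 148.226.166.208/28, 148.226.166.224/28, 148.226.166.240/28


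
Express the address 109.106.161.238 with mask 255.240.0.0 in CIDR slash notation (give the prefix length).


Binary: 11111111.11110000.00000000.00000000
Count leading 1s
Prefix: /12


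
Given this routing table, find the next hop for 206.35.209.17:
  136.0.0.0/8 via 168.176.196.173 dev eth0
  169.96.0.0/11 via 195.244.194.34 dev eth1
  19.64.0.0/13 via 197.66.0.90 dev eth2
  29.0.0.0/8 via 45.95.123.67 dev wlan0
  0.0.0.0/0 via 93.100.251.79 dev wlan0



Longest prefix match for 206.35.209.17:
  /8 136.0.0.0: no
  /11 169.96.0.0: no
  /13 19.64.0.0: no
  /8 29.0.0.0: no
  /0 0.0.0.0: MATCH
Selected: next-hop 93.100.251.79 via wlan0 (matched /0)


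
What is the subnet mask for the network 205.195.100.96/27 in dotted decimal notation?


/27 means 27 network bits, 5 host bits
Binary: 11111111111111111111111111100000
Mask: 255.255.255.224


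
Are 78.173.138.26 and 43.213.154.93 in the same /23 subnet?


Mask: 255.255.254.0
78.173.138.26 AND mask = 78.173.138.0
43.213.154.93 AND mask = 43.213.154.0
No, different subnets (78.173.138.0 vs 43.213.154.0)


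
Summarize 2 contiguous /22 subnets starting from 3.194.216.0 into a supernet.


Original prefix: /22
Number of subnets: 2 = 2^1
New prefix = 22 - 1 = 21
Supernet: 3.194.216.0/21


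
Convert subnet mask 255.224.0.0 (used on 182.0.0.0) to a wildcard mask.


Subnet mask: 255.224.0.0
Wildcard = 255.255.255.255 - subnet mask
255 - 255 = 0
255 - 224 = 31
255 - 0 = 255
255 - 0 = 255
Wildcard: 0.31.255.255


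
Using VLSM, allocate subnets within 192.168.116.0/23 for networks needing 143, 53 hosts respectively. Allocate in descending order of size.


143 hosts -> /24 (254 usable): 192.168.116.0/24
53 hosts -> /26 (62 usable): 192.168.117.0/26
Allocation: 192.168.116.0/24 (143 hosts, 254 usable); 192.168.117.0/26 (53 hosts, 62 usable)


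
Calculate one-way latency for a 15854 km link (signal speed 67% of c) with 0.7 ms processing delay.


Speed = 0.67 * 3e5 km/s = 201000 km/s
Propagation delay = 15854 / 201000 = 0.0789 s = 78.8756 ms
Processing delay = 0.7 ms
Total one-way latency = 79.5756 ms


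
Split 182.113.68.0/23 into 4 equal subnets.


New prefix = 23 + 2 = 25
Each subnet has 128 addresses
  182.113.68.0/25
  182.113.68.128/25
  182.113.69.0/25
  182.113.69.128/25
Subnets: 182.113.68.0/25, 182.113.68.128/25, 182.113.69.0/25, 182.113.69.128/25


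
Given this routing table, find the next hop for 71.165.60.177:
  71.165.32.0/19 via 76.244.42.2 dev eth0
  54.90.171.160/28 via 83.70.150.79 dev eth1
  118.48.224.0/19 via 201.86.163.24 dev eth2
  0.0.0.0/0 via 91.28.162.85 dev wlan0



Longest prefix match for 71.165.60.177:
  /19 71.165.32.0: MATCH
  /28 54.90.171.160: no
  /19 118.48.224.0: no
  /0 0.0.0.0: MATCH
Selected: next-hop 76.244.42.2 via eth0 (matched /19)


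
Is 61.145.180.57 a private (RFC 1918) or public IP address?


RFC 1918 private ranges:
  10.0.0.0/8 (10.0.0.0 - 10.255.255.255)
  172.16.0.0/12 (172.16.0.0 - 172.31.255.255)
  192.168.0.0/16 (192.168.0.0 - 192.168.255.255)
Public (not in any RFC 1918 range)


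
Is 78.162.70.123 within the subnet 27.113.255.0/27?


Subnet network: 27.113.255.0
Test IP AND mask: 78.162.70.96
No, 78.162.70.123 is not in 27.113.255.0/27


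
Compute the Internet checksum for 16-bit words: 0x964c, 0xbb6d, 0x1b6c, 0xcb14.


Sum all words (with carry folding):
+ 0x964c = 0x964c
+ 0xbb6d = 0x51ba
+ 0x1b6c = 0x6d26
+ 0xcb14 = 0x383b
One's complement: ~0x383b
Checksum = 0xc7c4


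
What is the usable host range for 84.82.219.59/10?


Network: 84.64.0.0
Broadcast: 84.127.255.255
First usable = network + 1
Last usable = broadcast - 1
Range: 84.64.0.1 to 84.127.255.254


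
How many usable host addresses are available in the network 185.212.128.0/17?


Host bits = 32 - 17 = 15
Total addresses = 2^15 = 32768
Usable = total - 2 (network and broadcast)
Usable hosts: 32766


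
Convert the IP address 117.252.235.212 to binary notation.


117 = 01110101
252 = 11111100
235 = 11101011
212 = 11010100
Binary: 01110101.11111100.11101011.11010100


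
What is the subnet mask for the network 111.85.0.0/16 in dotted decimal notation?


/16 means 16 network bits, 16 host bits
Binary: 11111111111111110000000000000000
Mask: 255.255.0.0


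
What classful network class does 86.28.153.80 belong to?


First octet: 86
Binary: 01010110
0xxxxxxx -> Class A (1-126)
Class A, default mask 255.0.0.0 (/8)


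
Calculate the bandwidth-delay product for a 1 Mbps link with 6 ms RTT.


BDP = bandwidth * RTT
= 1 Mbps * 6 ms
= 1 * 1e6 * 6 / 1000 bits
= 6000 bits
= 750 bytes
BDP = 6000 bits (750 bytes)


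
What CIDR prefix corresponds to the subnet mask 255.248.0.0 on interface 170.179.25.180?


Binary: 11111111.11111000.00000000.00000000
Count leading 1s
Prefix: /13


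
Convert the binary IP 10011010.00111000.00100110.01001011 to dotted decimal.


10011010 = 154
00111000 = 56
00100110 = 38
01001011 = 75
IP: 154.56.38.75


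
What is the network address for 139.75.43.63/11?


IP:   10001011.01001011.00101011.00111111
Mask: 11111111.11100000.00000000.00000000
AND operation:
Net:  10001011.01000000.00000000.00000000
Network: 139.64.0.0/11


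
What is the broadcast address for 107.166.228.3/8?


Network: 107.0.0.0/8
Host bits = 24
Set all host bits to 1:
Broadcast: 107.255.255.255


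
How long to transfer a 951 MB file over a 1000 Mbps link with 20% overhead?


Effective throughput = 1000 * (1 - 20/100) = 800 Mbps
File size in Mb = 951 * 8 = 7608 Mb
Time = 7608 / 800
Time = 9.51 seconds


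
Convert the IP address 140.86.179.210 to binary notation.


140 = 10001100
86 = 01010110
179 = 10110011
210 = 11010010
Binary: 10001100.01010110.10110011.11010010


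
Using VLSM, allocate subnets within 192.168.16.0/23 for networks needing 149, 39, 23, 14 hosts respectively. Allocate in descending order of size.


149 hosts -> /24 (254 usable): 192.168.16.0/24
39 hosts -> /26 (62 usable): 192.168.17.0/26
23 hosts -> /27 (30 usable): 192.168.17.64/27
14 hosts -> /28 (14 usable): 192.168.17.96/28
Allocation: 192.168.16.0/24 (149 hosts, 254 usable); 192.168.17.0/26 (39 hosts, 62 usable); 192.168.17.64/27 (23 hosts, 30 usable); 192.168.17.96/28 (14 hosts, 14 usable)


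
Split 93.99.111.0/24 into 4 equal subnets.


New prefix = 24 + 2 = 26
Each subnet has 64 addresses
  93.99.111.0/26
  93.99.111.64/26
  93.99.111.128/26
  93.99.111.192/26
Subnets: 93.99.111.0/26, 93.99.111.64/26, 93.99.111.128/26, 93.99.111.192/26


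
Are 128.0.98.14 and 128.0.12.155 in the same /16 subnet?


Mask: 255.255.0.0
128.0.98.14 AND mask = 128.0.0.0
128.0.12.155 AND mask = 128.0.0.0
Yes, same subnet (128.0.0.0)


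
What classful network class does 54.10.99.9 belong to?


First octet: 54
Binary: 00110110
0xxxxxxx -> Class A (1-126)
Class A, default mask 255.0.0.0 (/8)


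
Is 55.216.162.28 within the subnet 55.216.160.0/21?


Subnet network: 55.216.160.0
Test IP AND mask: 55.216.160.0
Yes, 55.216.162.28 is in 55.216.160.0/21


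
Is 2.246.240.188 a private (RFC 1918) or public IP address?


RFC 1918 private ranges:
  10.0.0.0/8 (10.0.0.0 - 10.255.255.255)
  172.16.0.0/12 (172.16.0.0 - 172.31.255.255)
  192.168.0.0/16 (192.168.0.0 - 192.168.255.255)
Public (not in any RFC 1918 range)


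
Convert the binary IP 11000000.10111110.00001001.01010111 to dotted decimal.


11000000 = 192
10111110 = 190
00001001 = 9
01010111 = 87
IP: 192.190.9.87


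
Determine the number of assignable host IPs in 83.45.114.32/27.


Host bits = 32 - 27 = 5
Total addresses = 2^5 = 32
Usable = total - 2 (network and broadcast)
Usable hosts: 30


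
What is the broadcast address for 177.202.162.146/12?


Network: 177.192.0.0/12
Host bits = 20
Set all host bits to 1:
Broadcast: 177.207.255.255


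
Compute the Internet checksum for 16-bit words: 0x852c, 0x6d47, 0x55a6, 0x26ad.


Sum all words (with carry folding):
+ 0x852c = 0x852c
+ 0x6d47 = 0xf273
+ 0x55a6 = 0x481a
+ 0x26ad = 0x6ec7
One's complement: ~0x6ec7
Checksum = 0x9138


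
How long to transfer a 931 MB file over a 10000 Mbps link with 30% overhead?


Effective throughput = 10000 * (1 - 30/100) = 7000 Mbps
File size in Mb = 931 * 8 = 7448 Mb
Time = 7448 / 7000
Time = 1.064 seconds


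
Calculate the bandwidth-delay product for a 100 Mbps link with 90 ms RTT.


BDP = bandwidth * RTT
= 100 Mbps * 90 ms
= 100 * 1e6 * 90 / 1000 bits
= 9000000 bits
= 1125000 bytes
= 1098.6328 KB
BDP = 9000000 bits (1125000 bytes)


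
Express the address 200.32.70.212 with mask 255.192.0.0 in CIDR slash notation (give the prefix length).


Binary: 11111111.11000000.00000000.00000000
Count leading 1s
Prefix: /10


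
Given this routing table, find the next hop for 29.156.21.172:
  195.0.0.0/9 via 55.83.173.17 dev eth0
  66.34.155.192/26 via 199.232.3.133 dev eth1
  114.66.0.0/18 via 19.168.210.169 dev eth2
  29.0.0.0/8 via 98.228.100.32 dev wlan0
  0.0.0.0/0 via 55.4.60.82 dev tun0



Longest prefix match for 29.156.21.172:
  /9 195.0.0.0: no
  /26 66.34.155.192: no
  /18 114.66.0.0: no
  /8 29.0.0.0: MATCH
  /0 0.0.0.0: MATCH
Selected: next-hop 98.228.100.32 via wlan0 (matched /8)


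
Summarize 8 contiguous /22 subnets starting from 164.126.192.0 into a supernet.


Original prefix: /22
Number of subnets: 8 = 2^3
New prefix = 22 - 3 = 19
Supernet: 164.126.192.0/19


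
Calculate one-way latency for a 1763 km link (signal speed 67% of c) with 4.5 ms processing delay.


Speed = 0.67 * 3e5 km/s = 201000 km/s
Propagation delay = 1763 / 201000 = 0.0088 s = 8.7711 ms
Processing delay = 4.5 ms
Total one-way latency = 13.2711 ms


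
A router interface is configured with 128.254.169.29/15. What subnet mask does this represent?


/15 means 15 network bits, 17 host bits
Binary: 11111111111111100000000000000000
Mask: 255.254.0.0


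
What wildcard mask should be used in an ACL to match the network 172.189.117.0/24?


Subnet mask: 255.255.255.0
Wildcard = 255.255.255.255 - subnet mask
255 - 255 = 0
255 - 255 = 0
255 - 255 = 0
255 - 0 = 255
Wildcard: 0.0.0.255


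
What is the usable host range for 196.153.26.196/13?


Network: 196.152.0.0
Broadcast: 196.159.255.255
First usable = network + 1
Last usable = broadcast - 1
Range: 196.152.0.1 to 196.159.255.254


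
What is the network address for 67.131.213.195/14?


IP:   01000011.10000011.11010101.11000011
Mask: 11111111.11111100.00000000.00000000
AND operation:
Net:  01000011.10000000.00000000.00000000
Network: 67.128.0.0/14


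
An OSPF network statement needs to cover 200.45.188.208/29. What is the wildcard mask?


Subnet mask: 255.255.255.248
Wildcard = 255.255.255.255 - subnet mask
255 - 255 = 0
255 - 255 = 0
255 - 255 = 0
255 - 248 = 7
Wildcard: 0.0.0.7


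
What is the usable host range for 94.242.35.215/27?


Network: 94.242.35.192
Broadcast: 94.242.35.223
First usable = network + 1
Last usable = broadcast - 1
Range: 94.242.35.193 to 94.242.35.222


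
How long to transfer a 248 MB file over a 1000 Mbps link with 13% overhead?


Effective throughput = 1000 * (1 - 13/100) = 870 Mbps
File size in Mb = 248 * 8 = 1984 Mb
Time = 1984 / 870
Time = 2.2805 seconds


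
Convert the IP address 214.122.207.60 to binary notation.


214 = 11010110
122 = 01111010
207 = 11001111
60 = 00111100
Binary: 11010110.01111010.11001111.00111100


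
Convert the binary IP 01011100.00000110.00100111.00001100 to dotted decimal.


01011100 = 92
00000110 = 6
00100111 = 39
00001100 = 12
IP: 92.6.39.12


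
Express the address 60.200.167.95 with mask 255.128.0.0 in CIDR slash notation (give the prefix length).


Binary: 11111111.10000000.00000000.00000000
Count leading 1s
Prefix: /9


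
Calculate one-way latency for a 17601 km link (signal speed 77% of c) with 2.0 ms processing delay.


Speed = 0.77 * 3e5 km/s = 231000 km/s
Propagation delay = 17601 / 231000 = 0.0762 s = 76.1948 ms
Processing delay = 2.0 ms
Total one-way latency = 78.1948 ms


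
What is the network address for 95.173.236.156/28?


IP:   01011111.10101101.11101100.10011100
Mask: 11111111.11111111.11111111.11110000
AND operation:
Net:  01011111.10101101.11101100.10010000
Network: 95.173.236.144/28


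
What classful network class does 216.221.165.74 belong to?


First octet: 216
Binary: 11011000
110xxxxx -> Class C (192-223)
Class C, default mask 255.255.255.0 (/24)


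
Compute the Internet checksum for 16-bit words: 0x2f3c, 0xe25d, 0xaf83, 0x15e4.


Sum all words (with carry folding):
+ 0x2f3c = 0x2f3c
+ 0xe25d = 0x119a
+ 0xaf83 = 0xc11d
+ 0x15e4 = 0xd701
One's complement: ~0xd701
Checksum = 0x28fe


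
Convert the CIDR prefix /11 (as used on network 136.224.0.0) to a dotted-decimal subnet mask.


/11 means 11 network bits, 21 host bits
Binary: 11111111111000000000000000000000
Mask: 255.224.0.0


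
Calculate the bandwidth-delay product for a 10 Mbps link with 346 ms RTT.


BDP = bandwidth * RTT
= 10 Mbps * 346 ms
= 10 * 1e6 * 346 / 1000 bits
= 3460000 bits
= 432500 bytes
= 422.3633 KB
BDP = 3460000 bits (432500 bytes)


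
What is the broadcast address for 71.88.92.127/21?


Network: 71.88.88.0/21
Host bits = 11
Set all host bits to 1:
Broadcast: 71.88.95.255


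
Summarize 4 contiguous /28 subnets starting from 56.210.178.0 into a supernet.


Original prefix: /28
Number of subnets: 4 = 2^2
New prefix = 28 - 2 = 26
Supernet: 56.210.178.0/26


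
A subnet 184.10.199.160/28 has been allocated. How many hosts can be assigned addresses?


Host bits = 32 - 28 = 4
Total addresses = 2^4 = 16
Usable = total - 2 (network and broadcast)
Usable hosts: 14


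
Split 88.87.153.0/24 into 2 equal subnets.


New prefix = 24 + 1 = 25
Each subnet has 128 addresses
  88.87.153.0/25
  88.87.153.128/25
Subnets: 88.87.153.0/25, 88.87.153.128/25


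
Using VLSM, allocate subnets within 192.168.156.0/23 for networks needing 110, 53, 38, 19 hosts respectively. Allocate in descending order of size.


110 hosts -> /25 (126 usable): 192.168.156.0/25
53 hosts -> /26 (62 usable): 192.168.156.128/26
38 hosts -> /26 (62 usable): 192.168.156.192/26
19 hosts -> /27 (30 usable): 192.168.157.0/27
Allocation: 192.168.156.0/25 (110 hosts, 126 usable); 192.168.156.128/26 (53 hosts, 62 usable); 192.168.156.192/26 (38 hosts, 62 usable); 192.168.157.0/27 (19 hosts, 30 usable)


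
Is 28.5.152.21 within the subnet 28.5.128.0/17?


Subnet network: 28.5.128.0
Test IP AND mask: 28.5.128.0
Yes, 28.5.152.21 is in 28.5.128.0/17


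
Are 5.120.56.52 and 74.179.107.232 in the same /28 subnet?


Mask: 255.255.255.240
5.120.56.52 AND mask = 5.120.56.48
74.179.107.232 AND mask = 74.179.107.224
No, different subnets (5.120.56.48 vs 74.179.107.224)


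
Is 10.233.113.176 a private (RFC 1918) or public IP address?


RFC 1918 private ranges:
  10.0.0.0/8 (10.0.0.0 - 10.255.255.255)
  172.16.0.0/12 (172.16.0.0 - 172.31.255.255)
  192.168.0.0/16 (192.168.0.0 - 192.168.255.255)
Private (in 10.0.0.0/8)


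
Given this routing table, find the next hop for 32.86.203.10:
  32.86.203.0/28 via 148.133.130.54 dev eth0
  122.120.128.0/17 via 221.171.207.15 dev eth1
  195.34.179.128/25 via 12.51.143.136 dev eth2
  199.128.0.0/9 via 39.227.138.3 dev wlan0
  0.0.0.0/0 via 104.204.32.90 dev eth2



Longest prefix match for 32.86.203.10:
  /28 32.86.203.0: MATCH
  /17 122.120.128.0: no
  /25 195.34.179.128: no
  /9 199.128.0.0: no
  /0 0.0.0.0: MATCH
Selected: next-hop 148.133.130.54 via eth0 (matched /28)


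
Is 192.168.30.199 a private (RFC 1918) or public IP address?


RFC 1918 private ranges:
  10.0.0.0/8 (10.0.0.0 - 10.255.255.255)
  172.16.0.0/12 (172.16.0.0 - 172.31.255.255)
  192.168.0.0/16 (192.168.0.0 - 192.168.255.255)
Private (in 192.168.0.0/16)


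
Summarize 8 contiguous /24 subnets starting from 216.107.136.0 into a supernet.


Original prefix: /24
Number of subnets: 8 = 2^3
New prefix = 24 - 3 = 21
Supernet: 216.107.136.0/21


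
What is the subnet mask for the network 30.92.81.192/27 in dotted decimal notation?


/27 means 27 network bits, 5 host bits
Binary: 11111111111111111111111111100000
Mask: 255.255.255.224


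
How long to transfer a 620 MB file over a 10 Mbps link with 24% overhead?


Effective throughput = 10 * (1 - 24/100) = 7.6 Mbps
File size in Mb = 620 * 8 = 4960 Mb
Time = 4960 / 7.6
Time = 652.6316 seconds


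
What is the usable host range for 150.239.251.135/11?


Network: 150.224.0.0
Broadcast: 150.255.255.255
First usable = network + 1
Last usable = broadcast - 1
Range: 150.224.0.1 to 150.255.255.254


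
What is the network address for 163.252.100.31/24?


IP:   10100011.11111100.01100100.00011111
Mask: 11111111.11111111.11111111.00000000
AND operation:
Net:  10100011.11111100.01100100.00000000
Network: 163.252.100.0/24


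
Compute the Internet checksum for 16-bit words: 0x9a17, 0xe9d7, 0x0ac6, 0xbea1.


Sum all words (with carry folding):
+ 0x9a17 = 0x9a17
+ 0xe9d7 = 0x83ef
+ 0x0ac6 = 0x8eb5
+ 0xbea1 = 0x4d57
One's complement: ~0x4d57
Checksum = 0xb2a8


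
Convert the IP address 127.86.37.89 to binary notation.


127 = 01111111
86 = 01010110
37 = 00100101
89 = 01011001
Binary: 01111111.01010110.00100101.01011001


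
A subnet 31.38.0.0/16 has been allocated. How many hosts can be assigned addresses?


Host bits = 32 - 16 = 16
Total addresses = 2^16 = 65536
Usable = total - 2 (network and broadcast)
Usable hosts: 65534


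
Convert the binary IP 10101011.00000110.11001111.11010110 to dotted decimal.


10101011 = 171
00000110 = 6
11001111 = 207
11010110 = 214
IP: 171.6.207.214


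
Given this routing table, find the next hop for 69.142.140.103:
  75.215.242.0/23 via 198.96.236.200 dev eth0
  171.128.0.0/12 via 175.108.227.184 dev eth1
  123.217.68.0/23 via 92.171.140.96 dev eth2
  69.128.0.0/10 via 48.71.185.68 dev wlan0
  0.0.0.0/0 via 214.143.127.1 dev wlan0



Longest prefix match for 69.142.140.103:
  /23 75.215.242.0: no
  /12 171.128.0.0: no
  /23 123.217.68.0: no
  /10 69.128.0.0: MATCH
  /0 0.0.0.0: MATCH
Selected: next-hop 48.71.185.68 via wlan0 (matched /10)


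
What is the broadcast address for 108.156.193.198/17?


Network: 108.156.128.0/17
Host bits = 15
Set all host bits to 1:
Broadcast: 108.156.255.255


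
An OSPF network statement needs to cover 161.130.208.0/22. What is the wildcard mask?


Subnet mask: 255.255.252.0
Wildcard = 255.255.255.255 - subnet mask
255 - 255 = 0
255 - 255 = 0
255 - 252 = 3
255 - 0 = 255
Wildcard: 0.0.3.255


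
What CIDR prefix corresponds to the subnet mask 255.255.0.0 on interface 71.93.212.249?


Binary: 11111111.11111111.00000000.00000000
Count leading 1s
Prefix: /16


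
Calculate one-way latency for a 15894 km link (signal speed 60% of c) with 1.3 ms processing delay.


Speed = 0.6 * 3e5 km/s = 180000 km/s
Propagation delay = 15894 / 180000 = 0.0883 s = 88.3 ms
Processing delay = 1.3 ms
Total one-way latency = 89.6 ms


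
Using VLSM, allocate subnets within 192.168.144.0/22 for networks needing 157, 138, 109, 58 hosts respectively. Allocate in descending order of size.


157 hosts -> /24 (254 usable): 192.168.144.0/24
138 hosts -> /24 (254 usable): 192.168.145.0/24
109 hosts -> /25 (126 usable): 192.168.146.0/25
58 hosts -> /26 (62 usable): 192.168.146.128/26
Allocation: 192.168.144.0/24 (157 hosts, 254 usable); 192.168.145.0/24 (138 hosts, 254 usable); 192.168.146.0/25 (109 hosts, 126 usable); 192.168.146.128/26 (58 hosts, 62 usable)


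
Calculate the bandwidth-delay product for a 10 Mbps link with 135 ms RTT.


BDP = bandwidth * RTT
= 10 Mbps * 135 ms
= 10 * 1e6 * 135 / 1000 bits
= 1350000 bits
= 168750 bytes
= 164.7949 KB
BDP = 1350000 bits (168750 bytes)


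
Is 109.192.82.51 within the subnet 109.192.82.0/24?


Subnet network: 109.192.82.0
Test IP AND mask: 109.192.82.0
Yes, 109.192.82.51 is in 109.192.82.0/24


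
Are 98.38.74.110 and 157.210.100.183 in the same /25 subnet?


Mask: 255.255.255.128
98.38.74.110 AND mask = 98.38.74.0
157.210.100.183 AND mask = 157.210.100.128
No, different subnets (98.38.74.0 vs 157.210.100.128)


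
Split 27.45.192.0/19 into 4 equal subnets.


New prefix = 19 + 2 = 21
Each subnet has 2048 addresses
  27.45.192.0/21
  27.45.200.0/21
  27.45.208.0/21
  27.45.216.0/21
Subnets: 27.45.192.0/21, 27.45.200.0/21, 27.45.208.0/21, 27.45.216.0/21


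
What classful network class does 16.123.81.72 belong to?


First octet: 16
Binary: 00010000
0xxxxxxx -> Class A (1-126)
Class A, default mask 255.0.0.0 (/8)


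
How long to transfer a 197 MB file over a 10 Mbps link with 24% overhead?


Effective throughput = 10 * (1 - 24/100) = 7.6 Mbps
File size in Mb = 197 * 8 = 1576 Mb
Time = 1576 / 7.6
Time = 207.3684 seconds


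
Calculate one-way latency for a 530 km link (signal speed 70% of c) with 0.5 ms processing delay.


Speed = 0.7 * 3e5 km/s = 210000 km/s
Propagation delay = 530 / 210000 = 0.0025 s = 2.5238 ms
Processing delay = 0.5 ms
Total one-way latency = 3.0238 ms


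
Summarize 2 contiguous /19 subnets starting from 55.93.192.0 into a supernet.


Original prefix: /19
Number of subnets: 2 = 2^1
New prefix = 19 - 1 = 18
Supernet: 55.93.192.0/18


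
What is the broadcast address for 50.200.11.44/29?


Network: 50.200.11.40/29
Host bits = 3
Set all host bits to 1:
Broadcast: 50.200.11.47


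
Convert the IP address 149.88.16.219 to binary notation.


149 = 10010101
88 = 01011000
16 = 00010000
219 = 11011011
Binary: 10010101.01011000.00010000.11011011


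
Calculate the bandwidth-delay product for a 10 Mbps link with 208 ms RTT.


BDP = bandwidth * RTT
= 10 Mbps * 208 ms
= 10 * 1e6 * 208 / 1000 bits
= 2080000 bits
= 260000 bytes
= 253.9062 KB
BDP = 2080000 bits (260000 bytes)


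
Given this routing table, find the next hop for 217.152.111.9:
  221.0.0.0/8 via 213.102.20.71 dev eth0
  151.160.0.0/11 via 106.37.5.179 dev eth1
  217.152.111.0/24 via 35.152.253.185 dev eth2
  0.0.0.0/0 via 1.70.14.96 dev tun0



Longest prefix match for 217.152.111.9:
  /8 221.0.0.0: no
  /11 151.160.0.0: no
  /24 217.152.111.0: MATCH
  /0 0.0.0.0: MATCH
Selected: next-hop 35.152.253.185 via eth2 (matched /24)


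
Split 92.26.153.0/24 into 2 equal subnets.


New prefix = 24 + 1 = 25
Each subnet has 128 addresses
  92.26.153.0/25
  92.26.153.128/25
Subnets: 92.26.153.0/25, 92.26.153.128/25


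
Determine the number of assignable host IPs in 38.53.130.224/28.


Host bits = 32 - 28 = 4
Total addresses = 2^4 = 16
Usable = total - 2 (network and broadcast)
Usable hosts: 14


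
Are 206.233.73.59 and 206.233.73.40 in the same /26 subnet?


Mask: 255.255.255.192
206.233.73.59 AND mask = 206.233.73.0
206.233.73.40 AND mask = 206.233.73.0
Yes, same subnet (206.233.73.0)


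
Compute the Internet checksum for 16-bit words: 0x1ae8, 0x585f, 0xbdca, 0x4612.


Sum all words (with carry folding):
+ 0x1ae8 = 0x1ae8
+ 0x585f = 0x7347
+ 0xbdca = 0x3112
+ 0x4612 = 0x7724
One's complement: ~0x7724
Checksum = 0x88db
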